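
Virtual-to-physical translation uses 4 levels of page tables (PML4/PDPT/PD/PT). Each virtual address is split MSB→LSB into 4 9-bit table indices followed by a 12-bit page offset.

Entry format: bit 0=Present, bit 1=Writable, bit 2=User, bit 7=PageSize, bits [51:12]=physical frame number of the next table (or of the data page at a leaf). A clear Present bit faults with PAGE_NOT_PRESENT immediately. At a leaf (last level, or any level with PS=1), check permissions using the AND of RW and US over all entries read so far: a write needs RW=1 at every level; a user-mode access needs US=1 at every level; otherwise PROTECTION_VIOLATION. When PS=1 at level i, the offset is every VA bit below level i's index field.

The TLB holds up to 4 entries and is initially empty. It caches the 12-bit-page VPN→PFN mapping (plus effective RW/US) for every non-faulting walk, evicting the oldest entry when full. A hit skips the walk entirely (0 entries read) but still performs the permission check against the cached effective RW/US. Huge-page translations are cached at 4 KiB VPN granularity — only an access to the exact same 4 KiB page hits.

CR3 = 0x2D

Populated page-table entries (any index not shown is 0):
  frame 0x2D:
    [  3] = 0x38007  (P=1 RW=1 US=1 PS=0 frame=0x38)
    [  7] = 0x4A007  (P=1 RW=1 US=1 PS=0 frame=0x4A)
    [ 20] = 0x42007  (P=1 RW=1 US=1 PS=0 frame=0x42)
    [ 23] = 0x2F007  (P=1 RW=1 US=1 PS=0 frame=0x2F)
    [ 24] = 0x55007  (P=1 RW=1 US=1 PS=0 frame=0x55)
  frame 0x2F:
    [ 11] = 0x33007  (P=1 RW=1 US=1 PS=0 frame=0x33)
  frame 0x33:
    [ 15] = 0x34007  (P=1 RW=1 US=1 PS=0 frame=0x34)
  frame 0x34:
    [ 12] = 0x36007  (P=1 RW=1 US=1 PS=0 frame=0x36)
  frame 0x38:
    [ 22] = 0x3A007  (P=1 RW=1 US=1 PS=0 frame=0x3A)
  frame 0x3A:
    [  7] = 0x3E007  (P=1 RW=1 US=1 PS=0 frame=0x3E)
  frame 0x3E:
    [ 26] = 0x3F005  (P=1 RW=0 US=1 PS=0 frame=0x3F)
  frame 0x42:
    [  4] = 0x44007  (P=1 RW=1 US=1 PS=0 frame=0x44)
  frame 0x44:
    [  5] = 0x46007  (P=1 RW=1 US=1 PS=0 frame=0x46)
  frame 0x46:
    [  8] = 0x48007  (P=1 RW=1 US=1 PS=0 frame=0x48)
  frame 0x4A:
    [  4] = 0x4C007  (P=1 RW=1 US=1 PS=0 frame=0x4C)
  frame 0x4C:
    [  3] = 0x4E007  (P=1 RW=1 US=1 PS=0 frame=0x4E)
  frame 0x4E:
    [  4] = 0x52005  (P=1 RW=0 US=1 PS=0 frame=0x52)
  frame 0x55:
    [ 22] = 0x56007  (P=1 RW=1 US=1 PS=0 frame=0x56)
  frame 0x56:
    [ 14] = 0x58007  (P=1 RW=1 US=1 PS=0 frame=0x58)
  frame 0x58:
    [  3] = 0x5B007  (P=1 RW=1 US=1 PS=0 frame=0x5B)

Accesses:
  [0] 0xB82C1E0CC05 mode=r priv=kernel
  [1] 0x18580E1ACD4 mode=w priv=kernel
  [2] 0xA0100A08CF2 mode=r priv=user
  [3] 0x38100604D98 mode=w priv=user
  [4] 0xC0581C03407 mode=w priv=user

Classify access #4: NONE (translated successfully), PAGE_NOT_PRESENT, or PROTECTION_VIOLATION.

Trace:
#0 VA=0xB82C1E0CC05 (r,kernel):
  L0: frame=0x2D idx=23 entry=0x2F007 [P=1 RW=1 US=1 PS=0]
  L1: frame=0x2F idx=11 entry=0x33007 [P=1 RW=1 US=1 PS=0]
  L2: frame=0x33 idx=15 entry=0x34007 [P=1 RW=1 US=1 PS=0]
  L3: frame=0x34 idx=12 entry=0x36007 [P=1 RW=1 US=1 PS=0]
  ⇒ phys 0x36C05  [4 reads]
#1 VA=0x18580E1ACD4 (w,kernel):
  L0: frame=0x2D idx=3 entry=0x38007 [P=1 RW=1 US=1 PS=0]
  L1: frame=0x38 idx=22 entry=0x3A007 [P=1 RW=1 US=1 PS=0]
  L2: frame=0x3A idx=7 entry=0x3E007 [P=1 RW=1 US=1 PS=0]
  L3: frame=0x3E idx=26 entry=0x3F005 [P=1 RW=0 US=1 PS=0]
  ⇒ fault: PROTECTION_VIOLATION  — 4 lookups
#2 VA=0xA0100A08CF2 (r,user):
  L0: frame=0x2D idx=20 entry=0x42007 [P=1 RW=1 US=1 PS=0]
  L1: frame=0x42 idx=4 entry=0x44007 [P=1 RW=1 US=1 PS=0]
  L2: frame=0x44 idx=5 entry=0x46007 [P=1 RW=1 US=1 PS=0]
  L3: frame=0x46 idx=8 entry=0x48007 [P=1 RW=1 US=1 PS=0]
  ⇒ phys 0x48CF2  [4 reads]
#3 VA=0x38100604D98 (w,user):
  L0: frame=0x2D idx=7 entry=0x4A007 [P=1 RW=1 US=1 PS=0]
  L1: frame=0x4A idx=4 entry=0x4C007 [P=1 RW=1 US=1 PS=0]
  L2: frame=0x4C idx=3 entry=0x4E007 [P=1 RW=1 US=1 PS=0]
  L3: frame=0x4E idx=4 entry=0x52005 [P=1 RW=0 US=1 PS=0]
  ⇒ fault: PROTECTION_VIOLATION  — 4 lookups
#4 VA=0xC0581C03407 (w,user):
  L0: frame=0x2D idx=24 entry=0x55007 [P=1 RW=1 US=1 PS=0]
  L1: frame=0x55 idx=22 entry=0x56007 [P=1 RW=1 US=1 PS=0]
  L2: frame=0x56 idx=14 entry=0x58007 [P=1 RW=1 US=1 PS=0]
  L3: frame=0x58 idx=3 entry=0x5B007 [P=1 RW=1 US=1 PS=0]
  ⇒ phys 0x5B407  [4 reads]

Access #4 fault: NONE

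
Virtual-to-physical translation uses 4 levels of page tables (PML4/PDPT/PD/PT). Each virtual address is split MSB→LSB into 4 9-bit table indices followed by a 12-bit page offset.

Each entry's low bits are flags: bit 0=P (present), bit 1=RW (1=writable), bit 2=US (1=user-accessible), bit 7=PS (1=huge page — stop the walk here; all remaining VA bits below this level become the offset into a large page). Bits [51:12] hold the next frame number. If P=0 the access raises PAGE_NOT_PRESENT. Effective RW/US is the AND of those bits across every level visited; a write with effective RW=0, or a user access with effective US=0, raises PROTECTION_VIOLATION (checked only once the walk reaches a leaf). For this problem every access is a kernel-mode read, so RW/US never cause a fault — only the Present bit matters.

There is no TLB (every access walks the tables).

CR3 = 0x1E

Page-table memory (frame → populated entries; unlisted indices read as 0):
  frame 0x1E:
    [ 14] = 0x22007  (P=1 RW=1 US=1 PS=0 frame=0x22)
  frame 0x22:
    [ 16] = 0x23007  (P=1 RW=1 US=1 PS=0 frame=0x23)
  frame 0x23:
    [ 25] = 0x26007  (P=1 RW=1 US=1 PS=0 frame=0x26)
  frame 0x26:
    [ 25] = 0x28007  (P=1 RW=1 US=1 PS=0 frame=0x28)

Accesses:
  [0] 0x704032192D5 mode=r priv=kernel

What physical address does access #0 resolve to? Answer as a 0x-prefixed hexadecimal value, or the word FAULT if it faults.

Per-access translation:
#0 VA=0x704032192D5 (r,kernel):
  L0: frame=0x1E idx=14 entry=0x22007 [P=1 RW=1 US=1 PS=0]
  L1: frame=0x22 idx=16 entry=0x23007 [P=1 RW=1 US=1 PS=0]
  L2: frame=0x23 idx=25 entry=0x26007 [P=1 RW=1 US=1 PS=0]
  L3: frame=0x26 idx=25 entry=0x28007 [P=1 RW=1 US=1 PS=0]
  → PA=0x282D5  (4 entries read)

Access #0 PA: 0x282D5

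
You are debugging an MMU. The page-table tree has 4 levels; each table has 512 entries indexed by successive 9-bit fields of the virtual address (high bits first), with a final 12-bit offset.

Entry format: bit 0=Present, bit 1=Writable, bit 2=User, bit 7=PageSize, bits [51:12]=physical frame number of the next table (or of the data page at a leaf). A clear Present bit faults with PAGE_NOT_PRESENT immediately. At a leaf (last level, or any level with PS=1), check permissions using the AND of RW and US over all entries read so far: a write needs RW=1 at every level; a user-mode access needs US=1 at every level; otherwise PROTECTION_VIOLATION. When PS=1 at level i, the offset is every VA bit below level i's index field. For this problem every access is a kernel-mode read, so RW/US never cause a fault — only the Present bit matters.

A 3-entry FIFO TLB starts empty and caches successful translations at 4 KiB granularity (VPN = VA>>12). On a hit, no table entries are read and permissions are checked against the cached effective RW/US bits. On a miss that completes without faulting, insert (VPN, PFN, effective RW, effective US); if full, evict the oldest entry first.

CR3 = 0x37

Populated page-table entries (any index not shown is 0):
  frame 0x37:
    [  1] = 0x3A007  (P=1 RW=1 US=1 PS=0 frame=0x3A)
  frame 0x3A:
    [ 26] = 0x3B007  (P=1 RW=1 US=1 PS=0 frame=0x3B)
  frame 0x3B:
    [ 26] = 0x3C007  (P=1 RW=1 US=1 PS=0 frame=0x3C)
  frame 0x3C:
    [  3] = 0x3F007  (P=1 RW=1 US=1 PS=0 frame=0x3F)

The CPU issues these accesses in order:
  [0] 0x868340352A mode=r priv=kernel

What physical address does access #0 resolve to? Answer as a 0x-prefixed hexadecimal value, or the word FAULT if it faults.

Walk each access:
#0 VA=0x868340352A (r,kernel):
  lvl0: tbl 0x37, slot 1 ⇒ 0x3A007 (P1/RW1/US1/PS0)
  lvl1: tbl 0x3A, slot 26 ⇒ 0x3B007 (P1/RW1/US1/PS0)
  lvl2: tbl 0x3B, slot 26 ⇒ 0x3C007 (P1/RW1/US1/PS0)
  lvl3: tbl 0x3C, slot 3 ⇒ 0x3F007 (P1/RW1/US1/PS0)
  ⇒ phys 0x3F52A  [4 reads]

Access #0 PA: 0x3F52A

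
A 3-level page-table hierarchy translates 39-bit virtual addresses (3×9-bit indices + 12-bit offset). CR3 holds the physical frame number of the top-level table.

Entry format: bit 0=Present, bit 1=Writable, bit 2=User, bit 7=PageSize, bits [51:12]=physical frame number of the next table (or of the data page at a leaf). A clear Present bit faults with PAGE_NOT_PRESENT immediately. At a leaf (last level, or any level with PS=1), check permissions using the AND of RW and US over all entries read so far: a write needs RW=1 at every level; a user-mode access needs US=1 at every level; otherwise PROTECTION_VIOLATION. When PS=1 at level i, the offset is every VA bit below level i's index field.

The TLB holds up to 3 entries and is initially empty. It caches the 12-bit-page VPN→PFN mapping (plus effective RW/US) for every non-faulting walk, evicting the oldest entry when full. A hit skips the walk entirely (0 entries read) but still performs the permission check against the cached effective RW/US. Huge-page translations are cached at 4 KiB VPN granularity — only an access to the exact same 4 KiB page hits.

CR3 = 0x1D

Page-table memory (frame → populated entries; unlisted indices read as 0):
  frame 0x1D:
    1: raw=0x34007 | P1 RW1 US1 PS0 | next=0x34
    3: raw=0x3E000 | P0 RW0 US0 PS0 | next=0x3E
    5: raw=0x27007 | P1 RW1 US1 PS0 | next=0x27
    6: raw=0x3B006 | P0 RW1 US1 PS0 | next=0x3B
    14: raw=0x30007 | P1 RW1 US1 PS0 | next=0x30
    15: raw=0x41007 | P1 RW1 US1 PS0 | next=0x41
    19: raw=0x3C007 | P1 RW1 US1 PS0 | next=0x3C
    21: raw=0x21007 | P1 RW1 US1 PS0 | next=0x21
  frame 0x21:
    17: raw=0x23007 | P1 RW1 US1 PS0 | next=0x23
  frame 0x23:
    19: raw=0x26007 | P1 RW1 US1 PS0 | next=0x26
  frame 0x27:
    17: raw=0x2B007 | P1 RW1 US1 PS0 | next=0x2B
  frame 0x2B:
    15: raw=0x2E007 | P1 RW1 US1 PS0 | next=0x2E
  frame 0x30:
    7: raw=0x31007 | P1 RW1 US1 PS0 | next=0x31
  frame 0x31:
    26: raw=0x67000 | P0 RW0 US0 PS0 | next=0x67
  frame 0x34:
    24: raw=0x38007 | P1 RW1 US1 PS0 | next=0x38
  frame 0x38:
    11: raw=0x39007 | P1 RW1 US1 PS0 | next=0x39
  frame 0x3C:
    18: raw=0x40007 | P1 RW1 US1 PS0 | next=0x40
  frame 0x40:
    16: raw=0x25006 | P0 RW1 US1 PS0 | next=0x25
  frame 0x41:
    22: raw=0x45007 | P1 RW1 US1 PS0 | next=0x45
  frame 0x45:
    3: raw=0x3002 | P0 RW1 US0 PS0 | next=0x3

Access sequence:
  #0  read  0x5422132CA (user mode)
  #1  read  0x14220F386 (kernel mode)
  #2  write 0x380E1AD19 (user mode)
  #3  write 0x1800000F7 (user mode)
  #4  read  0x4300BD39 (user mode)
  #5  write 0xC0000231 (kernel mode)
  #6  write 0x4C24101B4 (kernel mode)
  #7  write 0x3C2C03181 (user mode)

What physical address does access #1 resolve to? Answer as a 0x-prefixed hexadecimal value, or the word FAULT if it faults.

Per-access translation:
#0 VA=0x5422132CA (r,user):
  L0: frame=0x1D idx=21 entry=0x21007 [P=1 RW=1 US=1 PS=0]
  L1: frame=0x21 idx=17 entry=0x23007 [P=1 RW=1 US=1 PS=0]
  L2: frame=0x23 idx=19 entry=0x26007 [P=1 RW=1 US=1 PS=0]
  → PA=0x262CA  (3 entries read)
#1 VA=0x14220F386 (r,kernel):
  L0: frame=0x1D idx=5 entry=0x27007 [P=1 RW=1 US=1 PS=0]
  L1: frame=0x27 idx=17 entry=0x2B007 [P=1 RW=1 US=1 PS=0]
  L2: frame=0x2B idx=15 entry=0x2E007 [P=1 RW=1 US=1 PS=0]
  → PA=0x2E386  (3 entries read)
#2 VA=0x380E1AD19 (w,user):
  L0: frame=0x1D idx=14 entry=0x30007 [P=1 RW=1 US=1 PS=0]
  L1: frame=0x30 idx=7 entry=0x31007 [P=1 RW=1 US=1 PS=0]
  L2: frame=0x31 idx=26 entry=0x67000 [P=0 RW=0 US=0 PS=0]
  ✗ PAGE_NOT_PRESENT  [3 reads]
#3 VA=0x1800000F7 (w,user):
  L0: frame=0x1D idx=6 entry=0x3B006 [P=0 RW=1 US=1 PS=0]
  ✗ PAGE_NOT_PRESENT  [1 reads]
#4 VA=0x4300BD39 (r,user):
  L0: frame=0x1D idx=1 entry=0x34007 [P=1 RW=1 US=1 PS=0]
  L1: frame=0x34 idx=24 entry=0x38007 [P=1 RW=1 US=1 PS=0]
  L2: frame=0x38 idx=11 entry=0x39007 [P=1 RW=1 US=1 PS=0]
  → PA=0x39D39  (3 entries read)
#5 VA=0xC0000231 (w,kernel):
  L0: frame=0x1D idx=3 entry=0x3E000 [P=0 RW=0 US=0 PS=0]
  ✗ PAGE_NOT_PRESENT  [1 reads]
#6 VA=0x4C24101B4 (w,kernel):
  L0: frame=0x1D idx=19 entry=0x3C007 [P=1 RW=1 US=1 PS=0]
  L1: frame=0x3C idx=18 entry=0x40007 [P=1 RW=1 US=1 PS=0]
  L2: frame=0x40 idx=16 entry=0x25006 [P=0 RW=1 US=1 PS=0]
  ✗ PAGE_NOT_PRESENT  [3 reads]
#7 VA=0x3C2C03181 (w,user):
  L0: frame=0x1D idx=15 entry=0x41007 [P=1 RW=1 US=1 PS=0]
  L1: frame=0x41 idx=22 entry=0x45007 [P=1 RW=1 US=1 PS=0]
  L2: frame=0x45 idx=3 entry=0x3002 [P=0 RW=1 US=0 PS=0]
  ✗ PAGE_NOT_PRESENT  [3 reads]

Access #1 PA: 0x2E386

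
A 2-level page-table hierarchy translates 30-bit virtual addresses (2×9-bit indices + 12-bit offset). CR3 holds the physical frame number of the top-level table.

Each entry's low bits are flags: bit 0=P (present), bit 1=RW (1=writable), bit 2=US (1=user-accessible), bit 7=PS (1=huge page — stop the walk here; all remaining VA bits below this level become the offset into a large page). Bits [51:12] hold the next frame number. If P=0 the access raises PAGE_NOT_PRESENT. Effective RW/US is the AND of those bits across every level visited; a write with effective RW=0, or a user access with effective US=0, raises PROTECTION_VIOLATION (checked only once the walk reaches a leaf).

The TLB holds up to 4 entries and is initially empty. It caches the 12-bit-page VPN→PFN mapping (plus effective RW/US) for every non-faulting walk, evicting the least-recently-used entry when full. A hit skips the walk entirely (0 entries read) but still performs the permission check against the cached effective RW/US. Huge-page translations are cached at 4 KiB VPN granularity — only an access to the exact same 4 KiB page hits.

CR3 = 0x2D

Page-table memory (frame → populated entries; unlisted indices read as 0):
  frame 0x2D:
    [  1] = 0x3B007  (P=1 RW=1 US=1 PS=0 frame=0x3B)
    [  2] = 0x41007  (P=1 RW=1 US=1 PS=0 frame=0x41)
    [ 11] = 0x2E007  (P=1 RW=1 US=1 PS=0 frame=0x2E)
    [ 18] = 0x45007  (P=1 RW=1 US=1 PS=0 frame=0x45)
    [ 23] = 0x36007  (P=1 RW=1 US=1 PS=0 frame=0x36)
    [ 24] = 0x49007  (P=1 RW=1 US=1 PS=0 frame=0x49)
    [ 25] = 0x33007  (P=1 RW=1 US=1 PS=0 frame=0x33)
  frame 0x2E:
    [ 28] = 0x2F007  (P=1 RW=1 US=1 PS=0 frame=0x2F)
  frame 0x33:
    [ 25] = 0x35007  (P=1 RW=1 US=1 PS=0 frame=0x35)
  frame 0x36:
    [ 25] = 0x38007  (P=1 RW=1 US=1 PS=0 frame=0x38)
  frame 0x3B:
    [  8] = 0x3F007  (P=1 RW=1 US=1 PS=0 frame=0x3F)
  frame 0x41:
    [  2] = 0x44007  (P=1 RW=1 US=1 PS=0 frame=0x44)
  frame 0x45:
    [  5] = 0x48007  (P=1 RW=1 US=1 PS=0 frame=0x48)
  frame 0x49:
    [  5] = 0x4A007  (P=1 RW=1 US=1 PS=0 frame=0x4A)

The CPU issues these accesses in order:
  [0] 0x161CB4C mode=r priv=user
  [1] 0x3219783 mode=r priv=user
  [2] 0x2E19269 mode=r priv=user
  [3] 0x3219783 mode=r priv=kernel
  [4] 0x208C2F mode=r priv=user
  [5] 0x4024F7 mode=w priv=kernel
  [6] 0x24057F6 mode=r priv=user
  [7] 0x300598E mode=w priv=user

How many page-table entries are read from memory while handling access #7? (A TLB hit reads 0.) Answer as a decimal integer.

Walk each access:
#0 VA=0x161CB4C (r,user):
  L0 @0x2D[11] → 0x2E007  P=1,RW=1,US=1,PS=0
  L1 @0x2E[28] → 0x2F007  P=1,RW=1,US=1,PS=0
  → PA=0x2FB4C  (2 entries read)
#1 VA=0x3219783 (r,user):
  L0 @0x2D[25] → 0x33007  P=1,RW=1,US=1,PS=0
  L1 @0x33[25] → 0x35007  P=1,RW=1,US=1,PS=0
  → PA=0x35783  (2 entries read)
#2 VA=0x2E19269 (r,user):
  L0 @0x2D[23] → 0x36007  P=1,RW=1,US=1,PS=0
  L1 @0x36[25] → 0x38007  P=1,RW=1,US=1,PS=0
  → PA=0x38269  (2 entries read)
#3 VA=0x3219783 (r,kernel):
  TLB hit vpn=0x3219 → PA=0x35783
#4 VA=0x208C2F (r,user):
  L0 @0x2D[1] → 0x3B007  P=1,RW=1,US=1,PS=0
  L1 @0x3B[8] → 0x3F007  P=1,RW=1,US=1,PS=0
  → PA=0x3FC2F  (2 entries read)
#5 VA=0x4024F7 (w,kernel):
  L0 @0x2D[2] → 0x41007  P=1,RW=1,US=1,PS=0
  L1 @0x41[2] → 0x44007  P=1,RW=1,US=1,PS=0
  → PA=0x444F7  (2 entries read)
#6 VA=0x24057F6 (r,user):
  L0 @0x2D[18] → 0x45007  P=1,RW=1,US=1,PS=0
  L1 @0x45[5] → 0x48007  P=1,RW=1,US=1,PS=0
  → PA=0x487F6  (2 entries read)
#7 VA=0x300598E (w,user):
  L0 @0x2D[24] → 0x49007  P=1,RW=1,US=1,PS=0
  L1 @0x49[5] → 0x4A007  P=1,RW=1,US=1,PS=0
  → PA=0x4A98E  (2 entries read)

Entries read for #7: 2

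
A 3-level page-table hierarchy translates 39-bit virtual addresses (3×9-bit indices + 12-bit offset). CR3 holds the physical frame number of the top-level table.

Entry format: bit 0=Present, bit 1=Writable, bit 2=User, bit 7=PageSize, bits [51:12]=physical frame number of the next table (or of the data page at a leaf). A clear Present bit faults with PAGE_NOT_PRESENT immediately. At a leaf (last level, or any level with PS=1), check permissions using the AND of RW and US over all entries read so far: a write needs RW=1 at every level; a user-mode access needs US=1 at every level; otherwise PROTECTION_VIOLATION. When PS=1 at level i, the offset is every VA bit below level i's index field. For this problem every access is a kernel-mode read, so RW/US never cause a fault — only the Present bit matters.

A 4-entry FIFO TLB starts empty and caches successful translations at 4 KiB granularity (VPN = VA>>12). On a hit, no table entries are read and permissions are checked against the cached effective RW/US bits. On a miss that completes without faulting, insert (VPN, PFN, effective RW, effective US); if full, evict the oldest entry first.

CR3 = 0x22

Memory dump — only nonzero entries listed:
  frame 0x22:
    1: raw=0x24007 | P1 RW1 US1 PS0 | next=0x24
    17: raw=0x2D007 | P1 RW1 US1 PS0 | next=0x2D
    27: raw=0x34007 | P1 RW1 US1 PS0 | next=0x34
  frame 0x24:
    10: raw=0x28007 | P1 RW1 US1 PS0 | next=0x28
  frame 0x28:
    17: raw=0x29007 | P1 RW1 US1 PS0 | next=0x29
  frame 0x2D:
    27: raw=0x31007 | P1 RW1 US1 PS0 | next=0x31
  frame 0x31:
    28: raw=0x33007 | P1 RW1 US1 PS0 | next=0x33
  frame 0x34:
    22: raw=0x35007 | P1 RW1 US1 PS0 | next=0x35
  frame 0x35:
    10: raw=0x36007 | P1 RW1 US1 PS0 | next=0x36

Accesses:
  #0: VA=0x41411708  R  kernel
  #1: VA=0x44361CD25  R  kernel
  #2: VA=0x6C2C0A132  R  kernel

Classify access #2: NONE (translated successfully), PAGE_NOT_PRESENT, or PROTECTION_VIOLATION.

Trace:
#0 VA=0x41411708 (r,kernel):
  L0 @0x22[1] → 0x24007  P=1,RW=1,US=1,PS=0
  L1 @0x24[10] → 0x28007  P=1,RW=1,US=1,PS=0
  L2 @0x28[17] → 0x29007  P=1,RW=1,US=1,PS=0
  → PA=0x29708  (3 entries read)
#1 VA=0x44361CD25 (r,kernel):
  L0 @0x22[17] → 0x2D007  P=1,RW=1,US=1,PS=0
  L1 @0x2D[27] → 0x31007  P=1,RW=1,US=1,PS=0
  L2 @0x31[28] → 0x33007  P=1,RW=1,US=1,PS=0
  → PA=0x33D25  (3 entries read)
#2 VA=0x6C2C0A132 (r,kernel):
  L0 @0x22[27] → 0x34007  P=1,RW=1,US=1,PS=0
  L1 @0x34[22] → 0x35007  P=1,RW=1,US=1,PS=0
  L2 @0x35[10] → 0x36007  P=1,RW=1,US=1,PS=0
  → PA=0x36132  (3 entries read)

Access #2 fault: NONE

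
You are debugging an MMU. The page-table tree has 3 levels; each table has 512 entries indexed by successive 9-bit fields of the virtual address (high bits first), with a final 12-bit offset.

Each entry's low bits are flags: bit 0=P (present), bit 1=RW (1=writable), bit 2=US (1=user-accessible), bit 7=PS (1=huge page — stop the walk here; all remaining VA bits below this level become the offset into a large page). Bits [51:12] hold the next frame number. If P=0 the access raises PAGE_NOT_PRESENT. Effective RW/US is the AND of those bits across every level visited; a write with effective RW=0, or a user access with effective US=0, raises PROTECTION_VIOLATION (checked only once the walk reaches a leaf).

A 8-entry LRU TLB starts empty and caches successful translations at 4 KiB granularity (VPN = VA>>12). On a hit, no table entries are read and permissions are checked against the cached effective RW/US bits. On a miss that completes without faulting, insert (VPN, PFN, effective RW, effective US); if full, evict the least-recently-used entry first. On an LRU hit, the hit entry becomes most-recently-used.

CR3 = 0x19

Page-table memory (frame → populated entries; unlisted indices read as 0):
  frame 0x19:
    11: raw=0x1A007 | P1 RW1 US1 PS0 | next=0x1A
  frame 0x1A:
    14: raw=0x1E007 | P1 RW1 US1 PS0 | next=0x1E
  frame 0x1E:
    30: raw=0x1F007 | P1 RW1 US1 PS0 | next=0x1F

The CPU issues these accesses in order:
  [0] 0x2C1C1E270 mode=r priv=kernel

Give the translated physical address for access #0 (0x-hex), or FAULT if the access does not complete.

Trace:
#0 VA=0x2C1C1E270 (r,kernel):
  L0 @0x19[11] → 0x1A007  P=1,RW=1,US=1,PS=0
  L1 @0x1A[14] → 0x1E007  P=1,RW=1,US=1,PS=0
  L2 @0x1E[30] → 0x1F007  P=1,RW=1,US=1,PS=0
  ⇒ phys 0x1F270  [3 reads]

Access #0 PA: 0x1F270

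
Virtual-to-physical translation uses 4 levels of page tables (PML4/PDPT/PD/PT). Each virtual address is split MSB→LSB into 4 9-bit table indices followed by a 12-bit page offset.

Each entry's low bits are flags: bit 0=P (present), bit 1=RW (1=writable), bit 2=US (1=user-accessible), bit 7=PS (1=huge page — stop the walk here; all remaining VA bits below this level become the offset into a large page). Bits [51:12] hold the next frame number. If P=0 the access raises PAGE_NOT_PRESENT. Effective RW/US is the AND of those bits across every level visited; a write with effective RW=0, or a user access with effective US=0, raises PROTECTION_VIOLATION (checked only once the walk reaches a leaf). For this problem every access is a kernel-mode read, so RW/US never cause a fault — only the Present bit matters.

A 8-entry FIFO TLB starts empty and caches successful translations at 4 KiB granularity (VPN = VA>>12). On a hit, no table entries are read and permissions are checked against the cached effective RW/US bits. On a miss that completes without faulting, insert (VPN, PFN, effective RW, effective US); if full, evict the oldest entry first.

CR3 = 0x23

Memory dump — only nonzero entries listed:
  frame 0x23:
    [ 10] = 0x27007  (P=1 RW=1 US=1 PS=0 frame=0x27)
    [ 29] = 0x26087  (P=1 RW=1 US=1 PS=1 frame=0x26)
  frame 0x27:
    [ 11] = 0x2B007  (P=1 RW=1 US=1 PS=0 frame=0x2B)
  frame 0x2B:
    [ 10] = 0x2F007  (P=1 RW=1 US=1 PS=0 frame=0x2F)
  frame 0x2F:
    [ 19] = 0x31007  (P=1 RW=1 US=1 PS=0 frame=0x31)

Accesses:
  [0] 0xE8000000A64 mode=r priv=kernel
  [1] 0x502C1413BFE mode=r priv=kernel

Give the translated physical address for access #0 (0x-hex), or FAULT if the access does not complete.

Per-access translation:
#0 VA=0xE8000000A64 (r,kernel):
  lvl0: tbl 0x23, slot 29 ⇒ 0x26087 (P1/RW1/US1/PS1)
  → PA=0x26A64 (huge @L0)  (1 entries read)
#1 VA=0x502C1413BFE (r,kernel):
  lvl0: tbl 0x23, slot 10 ⇒ 0x27007 (P1/RW1/US1/PS0)
  lvl1: tbl 0x27, slot 11 ⇒ 0x2B007 (P1/RW1/US1/PS0)
  lvl2: tbl 0x2B, slot 10 ⇒ 0x2F007 (P1/RW1/US1/PS0)
  lvl3: tbl 0x2F, slot 19 ⇒ 0x31007 (P1/RW1/US1/PS0)
  → PA=0x31BFE  (4 entries read)

Access #0 PA: 0x26A64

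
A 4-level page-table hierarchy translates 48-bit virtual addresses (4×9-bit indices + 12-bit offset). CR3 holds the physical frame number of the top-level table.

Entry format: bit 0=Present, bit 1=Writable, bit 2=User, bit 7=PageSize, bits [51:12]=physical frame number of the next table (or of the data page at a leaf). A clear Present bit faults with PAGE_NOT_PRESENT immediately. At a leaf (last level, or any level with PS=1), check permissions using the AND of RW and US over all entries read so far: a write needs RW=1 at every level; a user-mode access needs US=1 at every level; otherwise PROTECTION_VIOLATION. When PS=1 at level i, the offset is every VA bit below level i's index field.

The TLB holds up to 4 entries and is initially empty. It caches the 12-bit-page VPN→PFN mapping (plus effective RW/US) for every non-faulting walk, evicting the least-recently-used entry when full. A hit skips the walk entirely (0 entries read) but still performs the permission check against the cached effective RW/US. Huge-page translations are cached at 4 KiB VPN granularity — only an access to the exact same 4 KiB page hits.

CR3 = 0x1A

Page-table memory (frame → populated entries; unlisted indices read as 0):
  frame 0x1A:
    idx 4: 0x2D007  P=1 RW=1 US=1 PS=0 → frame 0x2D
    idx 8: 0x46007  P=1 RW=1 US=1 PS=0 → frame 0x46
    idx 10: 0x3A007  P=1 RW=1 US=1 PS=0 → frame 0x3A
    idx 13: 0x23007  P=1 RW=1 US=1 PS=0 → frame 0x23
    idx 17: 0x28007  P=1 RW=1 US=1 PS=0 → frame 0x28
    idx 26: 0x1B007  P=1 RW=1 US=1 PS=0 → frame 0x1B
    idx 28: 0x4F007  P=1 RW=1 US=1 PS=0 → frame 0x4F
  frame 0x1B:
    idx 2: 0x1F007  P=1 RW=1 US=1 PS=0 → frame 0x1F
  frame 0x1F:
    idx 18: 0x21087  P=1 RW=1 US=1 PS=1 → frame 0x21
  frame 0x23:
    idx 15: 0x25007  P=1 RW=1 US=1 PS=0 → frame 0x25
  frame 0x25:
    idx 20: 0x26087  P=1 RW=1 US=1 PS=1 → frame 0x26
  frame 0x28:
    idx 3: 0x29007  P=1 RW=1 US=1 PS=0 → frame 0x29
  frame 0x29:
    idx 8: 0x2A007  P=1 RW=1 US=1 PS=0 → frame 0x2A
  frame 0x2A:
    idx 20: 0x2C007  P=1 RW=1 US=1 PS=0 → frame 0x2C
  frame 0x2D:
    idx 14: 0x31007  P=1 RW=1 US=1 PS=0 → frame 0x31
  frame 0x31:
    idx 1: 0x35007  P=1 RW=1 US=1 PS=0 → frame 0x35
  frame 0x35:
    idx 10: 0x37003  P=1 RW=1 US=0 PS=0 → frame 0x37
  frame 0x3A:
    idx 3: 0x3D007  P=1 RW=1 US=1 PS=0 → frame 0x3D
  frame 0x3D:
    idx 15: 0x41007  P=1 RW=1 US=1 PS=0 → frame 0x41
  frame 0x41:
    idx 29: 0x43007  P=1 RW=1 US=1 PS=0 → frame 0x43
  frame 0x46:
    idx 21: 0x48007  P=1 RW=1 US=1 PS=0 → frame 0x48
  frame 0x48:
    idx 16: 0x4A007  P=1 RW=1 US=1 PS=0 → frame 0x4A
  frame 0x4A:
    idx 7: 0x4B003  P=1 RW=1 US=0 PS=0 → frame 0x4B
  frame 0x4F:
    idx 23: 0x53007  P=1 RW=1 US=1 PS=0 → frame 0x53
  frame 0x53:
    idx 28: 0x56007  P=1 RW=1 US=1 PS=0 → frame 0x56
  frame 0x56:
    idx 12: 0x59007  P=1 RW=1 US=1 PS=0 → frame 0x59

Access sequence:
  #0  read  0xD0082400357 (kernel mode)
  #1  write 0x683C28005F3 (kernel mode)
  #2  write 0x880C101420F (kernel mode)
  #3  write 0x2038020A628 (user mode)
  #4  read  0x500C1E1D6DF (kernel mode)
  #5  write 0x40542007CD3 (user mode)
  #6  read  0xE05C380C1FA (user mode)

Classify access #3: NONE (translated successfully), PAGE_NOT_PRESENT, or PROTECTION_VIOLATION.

Per-access translation:
#0 VA=0xD0082400357 (r,kernel):
  [0] read 0x1A idx=26: raw=0x1B007 flags P=1 W=1 U=1 S=0
  [1] read 0x1B idx=2: raw=0x1F007 flags P=1 W=1 U=1 S=0
  [2] read 0x1F idx=18: raw=0x21087 flags P=1 W=1 U=1 S=1
  ✓ 0x21357 (huge @L2)  — 3 lookups
#1 VA=0x683C28005F3 (w,kernel):
  [0] read 0x1A idx=13: raw=0x23007 flags P=1 W=1 U=1 S=0
  [1] read 0x23 idx=15: raw=0x25007 flags P=1 W=1 U=1 S=0
  [2] read 0x25 idx=20: raw=0x26087 flags P=1 W=1 U=1 S=1
  ✓ 0x265F3 (huge @L2)  — 3 lookups
#2 VA=0x880C101420F (w,kernel):
  [0] read 0x1A idx=17: raw=0x28007 flags P=1 W=1 U=1 S=0
  [1] read 0x28 idx=3: raw=0x29007 flags P=1 W=1 U=1 S=0
  [2] read 0x29 idx=8: raw=0x2A007 flags P=1 W=1 U=1 S=0
  [3] read 0x2A idx=20: raw=0x2C007 flags P=1 W=1 U=1 S=0
  ✓ 0x2C20F  — 4 lookups
#3 VA=0x2038020A628 (w,user):
  [0] read 0x1A idx=4: raw=0x2D007 flags P=1 W=1 U=1 S=0
  [1] read 0x2D idx=14: raw=0x31007 flags P=1 W=1 U=1 S=0
  [2] read 0x31 idx=1: raw=0x35007 flags P=1 W=1 U=1 S=0
  [3] read 0x35 idx=10: raw=0x37003 flags P=1 W=1 U=0 S=0
  ✗ PROTECTION_VIOLATION  [4 reads]
#4 VA=0x500C1E1D6DF (r,kernel):
  [0] read 0x1A idx=10: raw=0x3A007 flags P=1 W=1 U=1 S=0
  [1] read 0x3A idx=3: raw=0x3D007 flags P=1 W=1 U=1 S=0
  [2] read 0x3D idx=15: raw=0x41007 flags P=1 W=1 U=1 S=0
  [3] read 0x41 idx=29: raw=0x43007 flags P=1 W=1 U=1 S=0
  ✓ 0x436DF  — 4 lookups
#5 VA=0x40542007CD3 (w,user):
  [0] read 0x1A idx=8: raw=0x46007 flags P=1 W=1 U=1 S=0
  [1] read 0x46 idx=21: raw=0x48007 flags P=1 W=1 U=1 S=0
  [2] read 0x48 idx=16: raw=0x4A007 flags P=1 W=1 U=1 S=0
  [3] read 0x4A idx=7: raw=0x4B003 flags P=1 W=1 U=0 S=0
  ✗ PROTECTION_VIOLATION  [4 reads]
#6 VA=0xE05C380C1FA (r,user):
  [0] read 0x1A idx=28: raw=0x4F007 flags P=1 W=1 U=1 S=0
  [1] read 0x4F idx=23: raw=0x53007 flags P=1 W=1 U=1 S=0
  [2] read 0x53 idx=28: raw=0x56007 flags P=1 W=1 U=1 S=0
  [3] read 0x56 idx=12: raw=0x59007 flags P=1 W=1 U=1 S=0
  ✓ 0x591FA  — 4 lookups

Access #3 fault: PROTECTION_VIOLATION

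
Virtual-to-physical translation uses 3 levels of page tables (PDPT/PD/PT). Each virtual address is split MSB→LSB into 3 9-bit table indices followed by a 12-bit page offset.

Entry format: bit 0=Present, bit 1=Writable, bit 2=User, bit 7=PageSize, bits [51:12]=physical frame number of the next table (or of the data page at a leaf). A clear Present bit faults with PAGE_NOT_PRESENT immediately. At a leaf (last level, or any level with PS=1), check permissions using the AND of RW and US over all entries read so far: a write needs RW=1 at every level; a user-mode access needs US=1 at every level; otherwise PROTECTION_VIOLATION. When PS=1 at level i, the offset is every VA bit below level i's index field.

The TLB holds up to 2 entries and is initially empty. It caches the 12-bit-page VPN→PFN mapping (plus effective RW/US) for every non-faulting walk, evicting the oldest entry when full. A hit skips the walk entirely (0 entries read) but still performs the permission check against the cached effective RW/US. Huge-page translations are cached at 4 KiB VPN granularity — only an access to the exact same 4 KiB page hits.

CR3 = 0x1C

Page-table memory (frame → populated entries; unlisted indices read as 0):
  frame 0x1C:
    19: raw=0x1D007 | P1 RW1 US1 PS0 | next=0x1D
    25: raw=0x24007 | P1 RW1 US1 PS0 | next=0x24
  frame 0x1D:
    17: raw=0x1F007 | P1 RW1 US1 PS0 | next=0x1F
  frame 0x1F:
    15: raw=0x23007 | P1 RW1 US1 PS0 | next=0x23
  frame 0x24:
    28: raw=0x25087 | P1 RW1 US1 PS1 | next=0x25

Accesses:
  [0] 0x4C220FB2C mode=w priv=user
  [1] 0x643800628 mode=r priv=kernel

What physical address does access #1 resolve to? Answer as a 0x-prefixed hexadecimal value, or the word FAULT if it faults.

Per-access translation:
#0 VA=0x4C220FB2C (w,user):
  [0] read 0x1C idx=19: raw=0x1D007 flags P=1 W=1 U=1 S=0
  [1] read 0x1D idx=17: raw=0x1F007 flags P=1 W=1 U=1 S=0
  [2] read 0x1F idx=15: raw=0x23007 flags P=1 W=1 U=1 S=0
  → PA=0x23B2C  (3 entries read)
#1 VA=0x643800628 (r,kernel):
  [0] read 0x1C idx=25: raw=0x24007 flags P=1 W=1 U=1 S=0
  [1] read 0x24 idx=28: raw=0x25087 flags P=1 W=1 U=1 S=1
  → PA=0x25628 (huge @L1)  (2 entries read)

Access #1 PA: 0x25628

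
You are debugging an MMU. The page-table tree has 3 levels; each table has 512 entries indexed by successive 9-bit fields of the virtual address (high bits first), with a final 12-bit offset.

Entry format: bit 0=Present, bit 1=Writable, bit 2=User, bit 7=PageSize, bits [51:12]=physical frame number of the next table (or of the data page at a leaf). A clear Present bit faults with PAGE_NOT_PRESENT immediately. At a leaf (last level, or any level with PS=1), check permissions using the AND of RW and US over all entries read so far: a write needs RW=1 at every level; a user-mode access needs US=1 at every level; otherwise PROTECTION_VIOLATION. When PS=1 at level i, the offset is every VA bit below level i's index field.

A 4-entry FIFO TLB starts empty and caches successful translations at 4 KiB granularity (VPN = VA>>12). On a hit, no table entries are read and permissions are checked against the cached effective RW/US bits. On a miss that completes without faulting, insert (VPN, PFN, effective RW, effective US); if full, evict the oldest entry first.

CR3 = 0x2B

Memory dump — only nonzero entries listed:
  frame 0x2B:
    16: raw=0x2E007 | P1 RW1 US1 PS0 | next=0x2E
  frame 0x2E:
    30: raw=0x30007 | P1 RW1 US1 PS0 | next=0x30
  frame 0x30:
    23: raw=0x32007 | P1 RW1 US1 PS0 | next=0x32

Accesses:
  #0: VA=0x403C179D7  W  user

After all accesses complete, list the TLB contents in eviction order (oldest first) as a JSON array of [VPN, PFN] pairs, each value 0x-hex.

Trace:
#0 VA=0x403C179D7 (w,user):
  [0] read 0x2B idx=16: raw=0x2E007 flags P=1 W=1 U=1 S=0
  [1] read 0x2E idx=30: raw=0x30007 flags P=1 W=1 U=1 S=0
  [2] read 0x30 idx=23: raw=0x32007 flags P=1 W=1 U=1 S=0
  → PA=0x329D7  (3 entries read)

TLB: [["0x403C17", "0x32"]]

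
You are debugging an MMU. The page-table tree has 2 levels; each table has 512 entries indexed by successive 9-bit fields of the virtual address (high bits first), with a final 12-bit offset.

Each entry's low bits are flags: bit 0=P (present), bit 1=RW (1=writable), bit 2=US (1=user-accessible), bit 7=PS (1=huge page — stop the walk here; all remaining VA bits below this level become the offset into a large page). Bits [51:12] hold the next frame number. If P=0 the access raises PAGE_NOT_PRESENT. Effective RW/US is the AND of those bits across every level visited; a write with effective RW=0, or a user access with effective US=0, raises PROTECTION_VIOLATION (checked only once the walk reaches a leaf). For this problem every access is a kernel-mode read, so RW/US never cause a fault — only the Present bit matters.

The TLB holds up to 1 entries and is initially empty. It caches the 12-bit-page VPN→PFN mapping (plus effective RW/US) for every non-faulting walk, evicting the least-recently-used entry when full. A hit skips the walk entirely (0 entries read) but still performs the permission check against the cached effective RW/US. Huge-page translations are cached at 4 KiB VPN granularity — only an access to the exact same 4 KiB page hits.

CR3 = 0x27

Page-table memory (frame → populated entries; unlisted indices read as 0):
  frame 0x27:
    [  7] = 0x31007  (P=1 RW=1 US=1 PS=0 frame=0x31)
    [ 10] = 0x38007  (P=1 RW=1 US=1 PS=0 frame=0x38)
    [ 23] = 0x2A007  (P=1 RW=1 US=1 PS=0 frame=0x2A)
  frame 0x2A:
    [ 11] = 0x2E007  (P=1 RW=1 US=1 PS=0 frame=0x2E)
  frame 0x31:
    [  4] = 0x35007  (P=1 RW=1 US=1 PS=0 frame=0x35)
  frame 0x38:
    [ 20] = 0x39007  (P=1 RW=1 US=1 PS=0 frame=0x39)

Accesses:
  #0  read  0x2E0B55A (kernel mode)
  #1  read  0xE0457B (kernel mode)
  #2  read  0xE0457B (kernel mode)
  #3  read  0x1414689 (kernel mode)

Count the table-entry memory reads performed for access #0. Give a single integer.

Walk each access:
#0 VA=0x2E0B55A (r,kernel):
  L0: frame=0x27 idx=23 entry=0x2A007 [P=1 RW=1 US=1 PS=0]
  L1: frame=0x2A idx=11 entry=0x2E007 [P=1 RW=1 US=1 PS=0]
  ✓ 0x2E55A  — 2 lookups
#1 VA=0xE0457B (r,kernel):
  L0: frame=0x27 idx=7 entry=0x31007 [P=1 RW=1 US=1 PS=0]
  L1: frame=0x31 idx=4 entry=0x35007 [P=1 RW=1 US=1 PS=0]
  ✓ 0x3557B  — 2 lookups
#2 VA=0xE0457B (r,kernel):
  TLB hit vpn=0xE04 → PA=0x3557B
#3 VA=0x1414689 (r,kernel):
  L0: frame=0x27 idx=10 entry=0x38007 [P=1 RW=1 US=1 PS=0]
  L1: frame=0x38 idx=20 entry=0x39007 [P=1 RW=1 US=1 PS=0]
  ✓ 0x39689  — 2 lookups

Entries read for #0: 2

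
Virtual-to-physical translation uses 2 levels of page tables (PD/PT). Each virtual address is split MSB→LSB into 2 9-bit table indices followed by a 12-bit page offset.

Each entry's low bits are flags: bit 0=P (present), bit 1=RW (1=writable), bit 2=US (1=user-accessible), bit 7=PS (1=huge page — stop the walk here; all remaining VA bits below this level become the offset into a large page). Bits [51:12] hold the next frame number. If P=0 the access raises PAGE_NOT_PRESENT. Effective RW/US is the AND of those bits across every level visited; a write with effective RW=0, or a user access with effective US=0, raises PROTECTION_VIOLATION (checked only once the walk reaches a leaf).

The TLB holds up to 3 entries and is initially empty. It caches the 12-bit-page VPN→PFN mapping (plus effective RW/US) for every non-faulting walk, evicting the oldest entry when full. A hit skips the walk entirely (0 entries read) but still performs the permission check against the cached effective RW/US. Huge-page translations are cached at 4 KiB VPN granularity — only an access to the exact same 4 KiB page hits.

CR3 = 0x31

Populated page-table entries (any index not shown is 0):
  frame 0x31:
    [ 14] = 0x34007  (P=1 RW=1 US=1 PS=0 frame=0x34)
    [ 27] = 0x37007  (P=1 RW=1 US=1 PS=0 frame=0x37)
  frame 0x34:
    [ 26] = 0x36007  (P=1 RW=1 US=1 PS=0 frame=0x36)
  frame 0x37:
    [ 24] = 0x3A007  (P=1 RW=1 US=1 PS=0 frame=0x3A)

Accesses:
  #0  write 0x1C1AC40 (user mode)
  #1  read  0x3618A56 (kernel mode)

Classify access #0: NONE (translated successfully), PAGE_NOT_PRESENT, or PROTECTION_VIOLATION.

Walk each access:
#0 VA=0x1C1AC40 (w,user):
  L0 @0x31[14] → 0x34007  P=1,RW=1,US=1,PS=0
  L1 @0x34[26] → 0x36007  P=1,RW=1,US=1,PS=0
  ✓ 0x36C40  — 2 lookups
#1 VA=0x3618A56 (r,kernel):
  L0 @0x31[27] → 0x37007  P=1,RW=1,US=1,PS=0
  L1 @0x37[24] → 0x3A007  P=1,RW=1,US=1,PS=0
  ✓ 0x3AA56  — 2 lookups

Access #0 fault: NONE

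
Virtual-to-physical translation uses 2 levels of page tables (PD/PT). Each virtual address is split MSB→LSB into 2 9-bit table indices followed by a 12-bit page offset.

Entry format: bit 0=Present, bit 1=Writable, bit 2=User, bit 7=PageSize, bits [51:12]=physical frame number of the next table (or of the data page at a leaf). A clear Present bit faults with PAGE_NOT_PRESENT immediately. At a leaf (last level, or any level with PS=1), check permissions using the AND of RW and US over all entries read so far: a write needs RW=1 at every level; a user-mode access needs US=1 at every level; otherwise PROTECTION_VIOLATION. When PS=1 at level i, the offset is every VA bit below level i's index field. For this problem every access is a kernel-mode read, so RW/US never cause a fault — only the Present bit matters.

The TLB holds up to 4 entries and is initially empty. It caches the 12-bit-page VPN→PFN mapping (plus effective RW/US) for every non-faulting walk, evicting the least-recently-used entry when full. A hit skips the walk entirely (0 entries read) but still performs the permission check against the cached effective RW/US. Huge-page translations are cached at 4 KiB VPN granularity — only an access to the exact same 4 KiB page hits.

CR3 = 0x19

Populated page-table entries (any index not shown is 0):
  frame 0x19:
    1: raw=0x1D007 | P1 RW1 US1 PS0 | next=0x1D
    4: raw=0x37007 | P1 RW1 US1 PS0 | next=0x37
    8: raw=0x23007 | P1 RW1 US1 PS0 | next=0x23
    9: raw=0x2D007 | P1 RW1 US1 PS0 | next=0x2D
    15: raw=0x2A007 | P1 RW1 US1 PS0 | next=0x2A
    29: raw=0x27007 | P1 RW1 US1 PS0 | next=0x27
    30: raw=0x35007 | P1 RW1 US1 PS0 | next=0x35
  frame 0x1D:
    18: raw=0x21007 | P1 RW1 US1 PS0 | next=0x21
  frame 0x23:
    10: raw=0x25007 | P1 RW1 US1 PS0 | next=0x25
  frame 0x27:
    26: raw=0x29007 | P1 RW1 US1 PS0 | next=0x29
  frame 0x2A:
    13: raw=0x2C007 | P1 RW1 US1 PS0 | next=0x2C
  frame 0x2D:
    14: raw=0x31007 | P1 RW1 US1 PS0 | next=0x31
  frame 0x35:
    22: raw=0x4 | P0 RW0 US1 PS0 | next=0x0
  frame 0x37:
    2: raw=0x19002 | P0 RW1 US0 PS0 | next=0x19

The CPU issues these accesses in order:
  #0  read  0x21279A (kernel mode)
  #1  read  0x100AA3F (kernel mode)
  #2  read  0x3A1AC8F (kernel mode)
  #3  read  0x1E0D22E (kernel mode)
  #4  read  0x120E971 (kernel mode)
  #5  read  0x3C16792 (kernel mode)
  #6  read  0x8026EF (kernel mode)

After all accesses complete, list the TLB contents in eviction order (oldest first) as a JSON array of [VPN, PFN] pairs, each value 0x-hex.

Per-access translation:
#0 VA=0x21279A (r,kernel):
  lvl0: tbl 0x19, slot 1 ⇒ 0x1D007 (P1/RW1/US1/PS0)
  lvl1: tbl 0x1D, slot 18 ⇒ 0x21007 (P1/RW1/US1/PS0)
  ✓ 0x2179A  — 2 lookups
#1 VA=0x100AA3F (r,kernel):
  lvl0: tbl 0x19, slot 8 ⇒ 0x23007 (P1/RW1/US1/PS0)
  lvl1: tbl 0x23, slot 10 ⇒ 0x25007 (P1/RW1/US1/PS0)
  ✓ 0x25A3F  — 2 lookups
#2 VA=0x3A1AC8F (r,kernel):
  lvl0: tbl 0x19, slot 29 ⇒ 0x27007 (P1/RW1/US1/PS0)
  lvl1: tbl 0x27, slot 26 ⇒ 0x29007 (P1/RW1/US1/PS0)
  ✓ 0x29C8F  — 2 lookups
#3 VA=0x1E0D22E (r,kernel):
  lvl0: tbl 0x19, slot 15 ⇒ 0x2A007 (P1/RW1/US1/PS0)
  lvl1: tbl 0x2A, slot 13 ⇒ 0x2C007 (P1/RW1/US1/PS0)
  ✓ 0x2C22E  — 2 lookups
#4 VA=0x120E971 (r,kernel):
  lvl0: tbl 0x19, slot 9 ⇒ 0x2D007 (P1/RW1/US1/PS0)
  lvl1: tbl 0x2D, slot 14 ⇒ 0x31007 (P1/RW1/US1/PS0)
  ✓ 0x31971  — 2 lookups
#5 VA=0x3C16792 (r,kernel):
  lvl0: tbl 0x19, slot 30 ⇒ 0x35007 (P1/RW1/US1/PS0)
  lvl1: tbl 0x35, slot 22 ⇒ 0x4 (P0/RW0/US1/PS0)
  → PAGE_NOT_PRESENT  (2 entries read)
#6 VA=0x8026EF (r,kernel):
  lvl0: tbl 0x19, slot 4 ⇒ 0x37007 (P1/RW1/US1/PS0)
  lvl1: tbl 0x37, slot 2 ⇒ 0x19002 (P0/RW1/US0/PS0)
  → PAGE_NOT_PRESENT  (2 entries read)

TLB: [["0x100A", "0x25"], ["0x3A1A", "0x29"], ["0x1E0D", "0x2C"], ["0x120E", "0x31"]]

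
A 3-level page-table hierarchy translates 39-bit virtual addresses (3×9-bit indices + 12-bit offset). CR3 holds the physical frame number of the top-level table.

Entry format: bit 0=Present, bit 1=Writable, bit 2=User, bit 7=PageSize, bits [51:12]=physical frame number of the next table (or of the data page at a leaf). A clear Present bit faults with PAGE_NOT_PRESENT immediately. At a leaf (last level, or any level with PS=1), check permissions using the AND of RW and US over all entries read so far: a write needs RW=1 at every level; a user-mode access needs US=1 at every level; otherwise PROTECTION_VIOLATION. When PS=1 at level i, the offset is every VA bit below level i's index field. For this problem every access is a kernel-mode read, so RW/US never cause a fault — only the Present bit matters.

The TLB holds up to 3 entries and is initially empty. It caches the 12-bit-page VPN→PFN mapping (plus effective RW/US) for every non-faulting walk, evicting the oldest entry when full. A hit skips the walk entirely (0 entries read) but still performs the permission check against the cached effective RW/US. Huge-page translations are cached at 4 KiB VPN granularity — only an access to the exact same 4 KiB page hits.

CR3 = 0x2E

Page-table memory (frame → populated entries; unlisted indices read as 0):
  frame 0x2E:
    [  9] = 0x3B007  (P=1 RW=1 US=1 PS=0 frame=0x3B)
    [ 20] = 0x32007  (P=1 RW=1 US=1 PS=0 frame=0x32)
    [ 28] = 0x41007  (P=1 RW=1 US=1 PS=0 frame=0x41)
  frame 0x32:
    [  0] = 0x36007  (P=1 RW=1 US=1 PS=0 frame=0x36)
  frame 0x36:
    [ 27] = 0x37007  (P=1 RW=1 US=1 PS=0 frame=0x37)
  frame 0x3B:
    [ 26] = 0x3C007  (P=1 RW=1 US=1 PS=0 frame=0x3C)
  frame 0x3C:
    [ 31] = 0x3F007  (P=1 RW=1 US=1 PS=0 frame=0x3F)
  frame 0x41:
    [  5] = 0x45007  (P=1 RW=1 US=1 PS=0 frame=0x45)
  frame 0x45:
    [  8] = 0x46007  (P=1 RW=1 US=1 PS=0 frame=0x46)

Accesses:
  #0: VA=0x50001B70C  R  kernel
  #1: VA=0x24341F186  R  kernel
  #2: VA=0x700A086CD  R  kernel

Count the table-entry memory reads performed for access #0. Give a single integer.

Per-access translation:
#0 VA=0x50001B70C (r,kernel):
  L0 @0x2E[20] → 0x32007  P=1,RW=1,US=1,PS=0
  L1 @0x32[0] → 0x36007  P=1,RW=1,US=1,PS=0
  L2 @0x36[27] → 0x37007  P=1,RW=1,US=1,PS=0
  ⇒ phys 0x3770C  [3 reads]
#1 VA=0x24341F186 (r,kernel):
  L0 @0x2E[9] → 0x3B007  P=1,RW=1,US=1,PS=0
  L1 @0x3B[26] → 0x3C007  P=1,RW=1,US=1,PS=0
  L2 @0x3C[31] → 0x3F007  P=1,RW=1,US=1,PS=0
  ⇒ phys 0x3F186  [3 reads]
#2 VA=0x700A086CD (r,kernel):
  L0 @0x2E[28] → 0x41007  P=1,RW=1,US=1,PS=0
  L1 @0x41[5] → 0x45007  P=1,RW=1,US=1,PS=0
  L2 @0x45[8] → 0x46007  P=1,RW=1,US=1,PS=0
  ⇒ phys 0x466CD  [3 reads]

Entries read for #0: 3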